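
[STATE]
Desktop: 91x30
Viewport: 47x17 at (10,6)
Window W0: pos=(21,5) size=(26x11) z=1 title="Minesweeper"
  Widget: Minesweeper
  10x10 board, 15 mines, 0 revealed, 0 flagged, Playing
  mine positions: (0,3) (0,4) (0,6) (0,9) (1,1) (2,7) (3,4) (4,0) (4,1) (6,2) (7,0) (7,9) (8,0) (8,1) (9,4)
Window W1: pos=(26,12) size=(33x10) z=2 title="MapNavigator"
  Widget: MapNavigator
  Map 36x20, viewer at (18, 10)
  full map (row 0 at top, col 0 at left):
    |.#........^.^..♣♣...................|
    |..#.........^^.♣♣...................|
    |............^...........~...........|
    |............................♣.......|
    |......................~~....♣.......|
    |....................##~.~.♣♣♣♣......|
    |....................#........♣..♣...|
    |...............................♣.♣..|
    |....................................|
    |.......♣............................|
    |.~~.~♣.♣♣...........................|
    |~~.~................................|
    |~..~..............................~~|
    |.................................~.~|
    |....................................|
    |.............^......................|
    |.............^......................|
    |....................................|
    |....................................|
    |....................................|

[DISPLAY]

           ┃ Minesweeper            ┃          
           ┠────────────────────────┨          
           ┃■■■■■■■■■■              ┃          
           ┃■■■■■■■■■■              ┃          
           ┃■■■■■■■■■■              ┃          
           ┃■■■■■■■■■■              ┃          
           ┃■■■■┏━━━━━━━━━━━━━━━━━━━━━━━━━━━━━━
           ┃■■■■┃ MapNavigator                 
           ┃■■■■┠──────────────────────────────
           ┗━━━━┃............................♣.
                ┃..............................
                ┃....♣.........................
                ┃.~♣.♣♣.........@..............
                ┃~.............................
                ┃~.............................
                ┗━━━━━━━━━━━━━━━━━━━━━━━━━━━━━━
                                               


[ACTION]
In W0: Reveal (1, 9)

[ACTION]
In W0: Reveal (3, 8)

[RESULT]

           ┃ Minesweeper            ┃          
           ┠────────────────────────┨          
           ┃■■■■■■■■■■              ┃          
           ┃■■■■■■■■■1              ┃          
           ┃■■■■■■■■■■              ┃          
           ┃■■■■■■■■1■              ┃          
           ┃■■■■┏━━━━━━━━━━━━━━━━━━━━━━━━━━━━━━
           ┃■■■■┃ MapNavigator                 
           ┃■■■■┠──────────────────────────────
           ┗━━━━┃............................♣.
                ┃..............................
                ┃....♣.........................
                ┃.~♣.♣♣.........@..............
                ┃~.............................
                ┃~.............................
                ┗━━━━━━━━━━━━━━━━━━━━━━━━━━━━━━
                                               


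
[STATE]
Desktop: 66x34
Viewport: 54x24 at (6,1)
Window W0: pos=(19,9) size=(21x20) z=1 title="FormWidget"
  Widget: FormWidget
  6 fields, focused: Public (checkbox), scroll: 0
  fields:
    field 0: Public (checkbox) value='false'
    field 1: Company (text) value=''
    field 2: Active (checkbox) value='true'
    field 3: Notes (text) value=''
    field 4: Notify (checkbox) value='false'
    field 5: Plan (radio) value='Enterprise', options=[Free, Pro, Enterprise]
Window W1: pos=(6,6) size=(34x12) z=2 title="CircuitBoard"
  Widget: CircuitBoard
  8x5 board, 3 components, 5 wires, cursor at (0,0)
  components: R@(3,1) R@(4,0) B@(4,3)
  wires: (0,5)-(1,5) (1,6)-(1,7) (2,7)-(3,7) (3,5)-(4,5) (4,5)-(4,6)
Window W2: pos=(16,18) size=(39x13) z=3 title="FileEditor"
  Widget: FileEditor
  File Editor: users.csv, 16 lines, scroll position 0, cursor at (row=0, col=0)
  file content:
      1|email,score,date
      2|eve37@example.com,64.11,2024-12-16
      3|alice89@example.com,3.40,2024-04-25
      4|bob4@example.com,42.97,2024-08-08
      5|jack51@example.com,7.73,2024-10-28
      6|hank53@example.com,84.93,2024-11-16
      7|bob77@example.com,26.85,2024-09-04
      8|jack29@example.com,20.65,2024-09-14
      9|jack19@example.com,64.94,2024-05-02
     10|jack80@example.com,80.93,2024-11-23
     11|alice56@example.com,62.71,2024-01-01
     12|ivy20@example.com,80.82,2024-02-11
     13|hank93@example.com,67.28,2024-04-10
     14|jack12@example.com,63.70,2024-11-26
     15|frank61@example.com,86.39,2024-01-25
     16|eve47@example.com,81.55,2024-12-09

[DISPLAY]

                                                      
                                                      
                                                      
                                                      
                                                      
┏━━━━━━━━━━━━━━━━━━━━━━━━━━━━━━━━┓                    
┃ CircuitBoard                   ┃                    
┠────────────────────────────────┨                    
┃   0 1 2 3 4 5 6 7              ┃                    
┃0  [.]                  ·       ┃                    
┃                        │       ┃                    
┃1                       ·   · ─ ┃                    
┃                                ┃                    
┃2                               ┃                    
┃                                ┃                    
┃3       R               ·       ┃                    
┗━━━━━━━━━━━━━━━━━━━━━━━━━━━━━━━━┛                    
          ┏━━━━━━━━━━━━━━━━━━━━━━━━━━━━━━━━━━━━━┓     
          ┃ FileEditor                          ┃     
          ┠─────────────────────────────────────┨     
          ┃█mail,score,date                    ▲┃     
          ┃eve37@example.com,64.11,2024-12-16  █┃     
          ┃alice89@example.com,3.40,2024-04-25 ░┃     
          ┃bob4@example.com,42.97,2024-08-08   ░┃     


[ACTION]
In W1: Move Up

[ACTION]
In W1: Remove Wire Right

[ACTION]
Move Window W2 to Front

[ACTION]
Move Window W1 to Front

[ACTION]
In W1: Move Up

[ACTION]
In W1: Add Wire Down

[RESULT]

                                                      
                                                      
                                                      
                                                      
                                                      
┏━━━━━━━━━━━━━━━━━━━━━━━━━━━━━━━━┓                    
┃ CircuitBoard                   ┃                    
┠────────────────────────────────┨                    
┃   0 1 2 3 4 5 6 7              ┃                    
┃0  [.]                  ·       ┃                    
┃    │                   │       ┃                    
┃1   ·                   ·   · ─ ┃                    
┃                                ┃                    
┃2                               ┃                    
┃                                ┃                    
┃3       R               ·       ┃                    
┗━━━━━━━━━━━━━━━━━━━━━━━━━━━━━━━━┛                    
          ┏━━━━━━━━━━━━━━━━━━━━━━━━━━━━━━━━━━━━━┓     
          ┃ FileEditor                          ┃     
          ┠─────────────────────────────────────┨     
          ┃█mail,score,date                    ▲┃     
          ┃eve37@example.com,64.11,2024-12-16  █┃     
          ┃alice89@example.com,3.40,2024-04-25 ░┃     
          ┃bob4@example.com,42.97,2024-08-08   ░┃     


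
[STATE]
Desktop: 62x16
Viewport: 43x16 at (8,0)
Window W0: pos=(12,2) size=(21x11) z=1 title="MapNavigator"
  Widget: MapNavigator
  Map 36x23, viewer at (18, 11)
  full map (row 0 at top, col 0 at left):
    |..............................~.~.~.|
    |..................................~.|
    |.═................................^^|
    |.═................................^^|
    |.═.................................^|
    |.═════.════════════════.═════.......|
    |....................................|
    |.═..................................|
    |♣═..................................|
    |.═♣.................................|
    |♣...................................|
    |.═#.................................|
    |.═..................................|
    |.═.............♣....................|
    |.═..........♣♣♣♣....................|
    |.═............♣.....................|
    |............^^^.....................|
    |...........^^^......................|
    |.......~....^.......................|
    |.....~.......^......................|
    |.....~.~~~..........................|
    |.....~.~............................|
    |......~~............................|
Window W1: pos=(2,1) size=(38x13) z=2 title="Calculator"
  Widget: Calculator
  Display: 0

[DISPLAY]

                                           
━━━━━━━━━━━━━━━━━━━━━━━━━━━━━━━┓           
ulator                         ┃           
───────────────────────────────┨           
                              0┃           
───┬───┬───┐                   ┃           
 8 │ 9 │ ÷ │                   ┃           
───┼───┼───┤                   ┃           
 5 │ 6 │ × │                   ┃           
───┼───┼───┤                   ┃           
 2 │ 3 │ - │                   ┃           
───┼───┼───┤                   ┃           
 . │ = │ + │                   ┃           
━━━━━━━━━━━━━━━━━━━━━━━━━━━━━━━┛           
                                           
                                           


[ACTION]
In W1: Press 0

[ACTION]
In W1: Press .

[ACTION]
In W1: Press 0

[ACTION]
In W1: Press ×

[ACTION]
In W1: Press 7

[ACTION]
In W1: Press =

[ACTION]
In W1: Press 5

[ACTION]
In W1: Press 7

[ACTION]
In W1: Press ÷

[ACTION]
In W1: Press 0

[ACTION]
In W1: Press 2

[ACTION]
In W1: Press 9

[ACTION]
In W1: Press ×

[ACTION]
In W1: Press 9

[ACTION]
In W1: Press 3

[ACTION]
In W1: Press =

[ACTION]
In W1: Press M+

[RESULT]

                                           
━━━━━━━━━━━━━━━━━━━━━━━━━━━━━━━┓           
ulator                         ┃           
───────────────────────────────┨           
                    182.7931034┃           
───┬───┬───┐                   ┃           
 8 │ 9 │ ÷ │                   ┃           
───┼───┼───┤                   ┃           
 5 │ 6 │ × │                   ┃           
───┼───┼───┤                   ┃           
 2 │ 3 │ - │                   ┃           
───┼───┼───┤                   ┃           
 . │ = │ + │                   ┃           
━━━━━━━━━━━━━━━━━━━━━━━━━━━━━━━┛           
                                           
                                           


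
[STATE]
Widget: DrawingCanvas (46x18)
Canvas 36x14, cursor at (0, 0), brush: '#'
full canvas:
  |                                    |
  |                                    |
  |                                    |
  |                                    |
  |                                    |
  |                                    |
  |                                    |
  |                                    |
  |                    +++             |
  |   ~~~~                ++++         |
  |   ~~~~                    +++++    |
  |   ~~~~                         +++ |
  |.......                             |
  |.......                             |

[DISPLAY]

+                                             
                                              
                                              
                                              
                                              
                                              
                                              
                                              
                    +++                       
   ~~~~                ++++                   
   ~~~~                    +++++              
   ~~~~                         +++           
.......                                       
.......                                       
                                              
                                              
                                              
                                              


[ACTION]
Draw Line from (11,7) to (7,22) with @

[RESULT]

+                                             
                                              
                                              
                                              
                                              
                                              
                                              
                     @@                       
                 @@@@++                       
   ~~~~      @@@@      ++++                   
   ~~~~  @@@@              +++++              
   ~~~~@@                       +++           
.......                                       
.......                                       
                                              
                                              
                                              
                                              


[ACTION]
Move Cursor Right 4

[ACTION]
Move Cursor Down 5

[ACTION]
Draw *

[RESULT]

                                              
                                              
                                              
                                              
                                              
    *                                         
                                              
                     @@                       
                 @@@@++                       
   ~~~~      @@@@      ++++                   
   ~~~~  @@@@              +++++              
   ~~~~@@                       +++           
.......                                       
.......                                       
                                              
                                              
                                              
                                              


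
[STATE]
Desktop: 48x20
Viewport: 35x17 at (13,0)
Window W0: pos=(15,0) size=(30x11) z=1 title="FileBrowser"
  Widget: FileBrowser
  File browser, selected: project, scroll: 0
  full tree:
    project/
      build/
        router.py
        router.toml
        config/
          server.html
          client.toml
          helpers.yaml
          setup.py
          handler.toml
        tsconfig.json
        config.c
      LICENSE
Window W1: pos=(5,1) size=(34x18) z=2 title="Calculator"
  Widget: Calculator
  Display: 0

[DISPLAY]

  ┏━━━━━━━━━━━━━━━━━━━━━━━━━━━━┓   
━━━━━━━━━━━━━━━━━━━━━━━━━┓     ┃   
ator                     ┃─────┨   
─────────────────────────┨     ┃   
                        0┃     ┃   
─┬───┬───┐               ┃     ┃   
 │ 9 │ ÷ │               ┃     ┃   
─┼───┼───┤               ┃     ┃   
 │ 6 │ × │               ┃     ┃   
─┼───┼───┤               ┃     ┃   
 │ 3 │ - │               ┃━━━━━┛   
─┼───┼───┤               ┃         
 │ = │ + │               ┃         
─┼───┼───┤               ┃         
C│ MR│ M+│               ┃         
─┴───┴───┘               ┃         
                         ┃         


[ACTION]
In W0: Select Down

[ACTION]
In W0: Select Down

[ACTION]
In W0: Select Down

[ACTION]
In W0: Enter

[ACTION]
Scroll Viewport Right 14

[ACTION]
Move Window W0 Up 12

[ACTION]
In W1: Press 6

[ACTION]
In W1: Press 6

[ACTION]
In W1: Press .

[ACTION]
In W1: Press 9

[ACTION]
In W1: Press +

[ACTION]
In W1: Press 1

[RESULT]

  ┏━━━━━━━━━━━━━━━━━━━━━━━━━━━━┓   
━━━━━━━━━━━━━━━━━━━━━━━━━┓     ┃   
ator                     ┃─────┨   
─────────────────────────┨     ┃   
                        1┃     ┃   
─┬───┬───┐               ┃     ┃   
 │ 9 │ ÷ │               ┃     ┃   
─┼───┼───┤               ┃     ┃   
 │ 6 │ × │               ┃     ┃   
─┼───┼───┤               ┃     ┃   
 │ 3 │ - │               ┃━━━━━┛   
─┼───┼───┤               ┃         
 │ = │ + │               ┃         
─┼───┼───┤               ┃         
C│ MR│ M+│               ┃         
─┴───┴───┘               ┃         
                         ┃         


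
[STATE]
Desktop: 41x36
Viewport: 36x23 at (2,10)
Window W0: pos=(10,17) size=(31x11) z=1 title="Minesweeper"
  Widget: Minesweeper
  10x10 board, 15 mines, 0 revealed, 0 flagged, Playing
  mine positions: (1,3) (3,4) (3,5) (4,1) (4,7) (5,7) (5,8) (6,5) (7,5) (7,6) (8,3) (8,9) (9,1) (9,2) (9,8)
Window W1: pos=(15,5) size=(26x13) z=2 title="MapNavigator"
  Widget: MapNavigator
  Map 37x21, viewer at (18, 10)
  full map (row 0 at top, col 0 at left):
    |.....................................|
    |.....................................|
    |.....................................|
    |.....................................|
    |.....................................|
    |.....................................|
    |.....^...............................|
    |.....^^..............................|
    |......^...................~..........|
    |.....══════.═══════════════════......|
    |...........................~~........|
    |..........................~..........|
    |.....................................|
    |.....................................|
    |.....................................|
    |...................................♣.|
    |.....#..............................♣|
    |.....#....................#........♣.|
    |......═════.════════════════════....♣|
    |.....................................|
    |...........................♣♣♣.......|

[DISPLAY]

             ┃^...................~.
             ┃═════.════════════════
             ┃............@........~
             ┃....................~.
             ┃......................
             ┃......................
             ┃......................
        ┏━━━━┗━━━━━━━━━━━━━━━━━━━━━━
        ┃ Minesweeper               
        ┠───────────────────────────
        ┃■■■■■■■■■■                 
        ┃■■■■■■■■■■                 
        ┃■■■■■■■■■■                 
        ┃■■■■■■■■■■                 
        ┃■■■■■■■■■■                 
        ┃■■■■■■■■■■                 
        ┃■■■■■■■■■■                 
        ┗━━━━━━━━━━━━━━━━━━━━━━━━━━━
                                    
                                    
                                    
                                    
                                    


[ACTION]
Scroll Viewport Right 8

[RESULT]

          ┃^...................~...┃
          ┃═════.══════════════════┃
          ┃............@........~~.┃
          ┃....................~...┃
          ┃........................┃
          ┃........................┃
          ┃........................┃
     ┏━━━━┗━━━━━━━━━━━━━━━━━━━━━━━━┛
     ┃ Minesweeper                 ┃
     ┠─────────────────────────────┨
     ┃■■■■■■■■■■                   ┃
     ┃■■■■■■■■■■                   ┃
     ┃■■■■■■■■■■                   ┃
     ┃■■■■■■■■■■                   ┃
     ┃■■■■■■■■■■                   ┃
     ┃■■■■■■■■■■                   ┃
     ┃■■■■■■■■■■                   ┃
     ┗━━━━━━━━━━━━━━━━━━━━━━━━━━━━━┛
                                    
                                    
                                    
                                    
                                    


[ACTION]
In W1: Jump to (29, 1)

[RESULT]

          ┃                        ┃
          ┃....................    ┃
          ┃............@.......    ┃
          ┃....................    ┃
          ┃....................    ┃
          ┃....................    ┃
          ┃....................    ┃
     ┏━━━━┗━━━━━━━━━━━━━━━━━━━━━━━━┛
     ┃ Minesweeper                 ┃
     ┠─────────────────────────────┨
     ┃■■■■■■■■■■                   ┃
     ┃■■■■■■■■■■                   ┃
     ┃■■■■■■■■■■                   ┃
     ┃■■■■■■■■■■                   ┃
     ┃■■■■■■■■■■                   ┃
     ┃■■■■■■■■■■                   ┃
     ┃■■■■■■■■■■                   ┃
     ┗━━━━━━━━━━━━━━━━━━━━━━━━━━━━━┛
                                    
                                    
                                    
                                    
                                    


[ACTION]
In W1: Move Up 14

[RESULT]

          ┃                        ┃
          ┃                        ┃
          ┃............@.......    ┃
          ┃....................    ┃
          ┃....................    ┃
          ┃....................    ┃
          ┃....................    ┃
     ┏━━━━┗━━━━━━━━━━━━━━━━━━━━━━━━┛
     ┃ Minesweeper                 ┃
     ┠─────────────────────────────┨
     ┃■■■■■■■■■■                   ┃
     ┃■■■■■■■■■■                   ┃
     ┃■■■■■■■■■■                   ┃
     ┃■■■■■■■■■■                   ┃
     ┃■■■■■■■■■■                   ┃
     ┃■■■■■■■■■■                   ┃
     ┃■■■■■■■■■■                   ┃
     ┗━━━━━━━━━━━━━━━━━━━━━━━━━━━━━┛
                                    
                                    
                                    
                                    
                                    


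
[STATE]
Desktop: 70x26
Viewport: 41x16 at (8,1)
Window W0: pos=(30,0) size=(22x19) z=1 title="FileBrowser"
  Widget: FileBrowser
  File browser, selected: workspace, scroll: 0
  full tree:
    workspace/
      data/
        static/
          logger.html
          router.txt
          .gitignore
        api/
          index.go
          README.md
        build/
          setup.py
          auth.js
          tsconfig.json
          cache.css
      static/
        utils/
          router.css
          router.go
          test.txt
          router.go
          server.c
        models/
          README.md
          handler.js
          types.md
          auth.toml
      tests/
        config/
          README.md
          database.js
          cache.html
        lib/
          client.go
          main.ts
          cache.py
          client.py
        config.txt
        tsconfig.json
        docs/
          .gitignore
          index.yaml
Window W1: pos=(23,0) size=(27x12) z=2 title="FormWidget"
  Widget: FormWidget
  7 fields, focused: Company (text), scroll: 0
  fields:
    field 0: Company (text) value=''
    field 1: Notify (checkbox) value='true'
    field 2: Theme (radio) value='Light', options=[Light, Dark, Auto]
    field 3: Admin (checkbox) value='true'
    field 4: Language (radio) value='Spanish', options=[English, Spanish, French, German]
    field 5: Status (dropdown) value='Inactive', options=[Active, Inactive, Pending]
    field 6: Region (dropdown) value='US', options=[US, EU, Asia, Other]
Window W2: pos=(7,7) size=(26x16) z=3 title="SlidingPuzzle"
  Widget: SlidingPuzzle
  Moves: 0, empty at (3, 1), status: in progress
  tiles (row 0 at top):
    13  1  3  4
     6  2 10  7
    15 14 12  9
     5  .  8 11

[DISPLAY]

               ┃ FormWidget              
               ┠─────────────────────────
               ┃> Company:    [         ]
               ┃  Notify:     [x]        
               ┃  Theme:      (●) Light  
               ┃  Admin:      [x]        
━━━━━━━━━━━━━━━━━━━━━━━━┓e:   ( ) English
 SlidingPuzzle          ┃     [Inactive▼]
────────────────────────┨     [US      ▼]
┌────┬────┬────┬────┐   ┃                
│ 13 │  1 │  3 │  4 │   ┃━━━━━━━━━━━━━━━━
├────┼────┼────┼────┤   ┃                
│  6 │  2 │ 10 │  7 │   ┃                
├────┼────┼────┼────┤   ┃                
│ 15 │ 14 │ 12 │  9 │   ┃                
├────┼────┼────┼────┤   ┃                


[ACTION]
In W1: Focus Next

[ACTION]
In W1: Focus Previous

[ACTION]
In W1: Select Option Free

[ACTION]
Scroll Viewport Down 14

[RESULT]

┌────┬────┬────┬────┐   ┃                
│ 13 │  1 │  3 │  4 │   ┃━━━━━━━━━━━━━━━━
├────┼────┼────┼────┤   ┃                
│  6 │  2 │ 10 │  7 │   ┃                
├────┼────┼────┼────┤   ┃                
│ 15 │ 14 │ 12 │  9 │   ┃                
├────┼────┼────┼────┤   ┃                
│  5 │    │  8 │ 11 │   ┃                
└────┴────┴────┴────┘   ┃━━━━━━━━━━━━━━━━
Moves: 0                ┃                
                        ┃                
                        ┃                
━━━━━━━━━━━━━━━━━━━━━━━━┛                
                                         
                                         
                                         


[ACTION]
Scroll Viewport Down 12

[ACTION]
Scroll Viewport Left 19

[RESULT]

       ┃┌────┬────┬────┬────┐   ┃        
       ┃│ 13 │  1 │  3 │  4 │   ┃━━━━━━━━
       ┃├────┼────┼────┼────┤   ┃        
       ┃│  6 │  2 │ 10 │  7 │   ┃        
       ┃├────┼────┼────┼────┤   ┃        
       ┃│ 15 │ 14 │ 12 │  9 │   ┃        
       ┃├────┼────┼────┼────┤   ┃        
       ┃│  5 │    │  8 │ 11 │   ┃        
       ┃└────┴────┴────┴────┘   ┃━━━━━━━━
       ┃Moves: 0                ┃        
       ┃                        ┃        
       ┃                        ┃        
       ┗━━━━━━━━━━━━━━━━━━━━━━━━┛        
                                         
                                         
                                         


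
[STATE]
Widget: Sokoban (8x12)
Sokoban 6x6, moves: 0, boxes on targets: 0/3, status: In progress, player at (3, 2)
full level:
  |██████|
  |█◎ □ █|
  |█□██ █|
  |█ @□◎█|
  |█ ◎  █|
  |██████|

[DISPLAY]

██████  
█◎ □ █  
█□██ █  
█ @□◎█  
█ ◎  █  
██████  
Moves: 0
        
        
        
        
        


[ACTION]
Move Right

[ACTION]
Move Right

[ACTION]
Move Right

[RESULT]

██████  
█◎ □ █  
█□██ █  
█  @■█  
█ ◎  █  
██████  
Moves: 1
        
        
        
        
        


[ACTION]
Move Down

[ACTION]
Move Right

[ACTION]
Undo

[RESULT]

██████  
█◎ □ █  
█□██ █  
█   ■█  
█ ◎@ █  
██████  
Moves: 2
        
        
        
        
        


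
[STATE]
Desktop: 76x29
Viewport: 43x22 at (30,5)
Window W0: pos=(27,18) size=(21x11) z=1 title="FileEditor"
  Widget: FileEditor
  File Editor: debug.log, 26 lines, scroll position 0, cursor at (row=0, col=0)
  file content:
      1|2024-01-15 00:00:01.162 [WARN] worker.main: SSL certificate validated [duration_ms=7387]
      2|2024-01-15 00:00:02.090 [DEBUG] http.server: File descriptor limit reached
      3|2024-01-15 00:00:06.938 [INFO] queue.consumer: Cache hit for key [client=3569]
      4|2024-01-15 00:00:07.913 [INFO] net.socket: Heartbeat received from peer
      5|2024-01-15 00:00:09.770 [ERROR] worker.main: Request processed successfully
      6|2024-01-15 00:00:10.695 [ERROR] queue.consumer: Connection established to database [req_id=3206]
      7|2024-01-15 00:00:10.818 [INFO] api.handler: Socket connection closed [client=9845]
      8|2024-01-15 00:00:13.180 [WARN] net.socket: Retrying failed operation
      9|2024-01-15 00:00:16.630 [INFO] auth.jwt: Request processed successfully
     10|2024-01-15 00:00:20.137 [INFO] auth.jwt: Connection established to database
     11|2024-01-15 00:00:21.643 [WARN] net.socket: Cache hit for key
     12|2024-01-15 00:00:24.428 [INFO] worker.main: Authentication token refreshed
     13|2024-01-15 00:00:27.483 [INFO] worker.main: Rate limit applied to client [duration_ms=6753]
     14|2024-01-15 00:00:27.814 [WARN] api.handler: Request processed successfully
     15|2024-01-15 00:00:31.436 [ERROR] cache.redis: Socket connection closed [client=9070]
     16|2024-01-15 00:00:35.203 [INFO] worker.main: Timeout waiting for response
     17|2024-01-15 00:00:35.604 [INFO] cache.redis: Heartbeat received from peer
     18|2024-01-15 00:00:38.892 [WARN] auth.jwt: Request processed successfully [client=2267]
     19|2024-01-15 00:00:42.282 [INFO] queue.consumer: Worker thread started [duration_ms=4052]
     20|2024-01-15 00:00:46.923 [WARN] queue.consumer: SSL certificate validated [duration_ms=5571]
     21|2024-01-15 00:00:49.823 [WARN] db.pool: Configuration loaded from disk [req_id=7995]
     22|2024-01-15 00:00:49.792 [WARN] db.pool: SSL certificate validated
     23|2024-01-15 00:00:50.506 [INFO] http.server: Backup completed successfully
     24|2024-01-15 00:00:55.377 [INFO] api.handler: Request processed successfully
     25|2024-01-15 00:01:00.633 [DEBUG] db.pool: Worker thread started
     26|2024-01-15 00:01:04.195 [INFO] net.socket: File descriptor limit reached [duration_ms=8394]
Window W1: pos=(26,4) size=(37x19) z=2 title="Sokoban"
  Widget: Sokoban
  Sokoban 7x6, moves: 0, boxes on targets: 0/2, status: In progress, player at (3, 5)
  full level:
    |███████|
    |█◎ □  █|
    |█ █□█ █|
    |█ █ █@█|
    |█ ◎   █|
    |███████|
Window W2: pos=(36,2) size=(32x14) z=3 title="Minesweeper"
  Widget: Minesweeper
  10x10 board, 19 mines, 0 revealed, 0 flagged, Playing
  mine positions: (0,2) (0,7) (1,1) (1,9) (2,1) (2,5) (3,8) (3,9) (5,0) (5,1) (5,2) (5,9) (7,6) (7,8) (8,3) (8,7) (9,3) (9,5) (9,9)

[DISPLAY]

koban ┃■■■■■■■■■■                    ┃     
──────┃■■■■■■■■■■                    ┃     
████  ┃■■■■■■■■■■                    ┃     
□  █  ┃■■■■■■■■■■                    ┃     
□█ █  ┃■■■■■■■■■■                    ┃     
 █@█  ┃■■■■■■■■■■                    ┃     
   █  ┃■■■■■■■■■■                    ┃     
████  ┃■■■■■■■■■■                    ┃     
es: 0 ┃■■■■■■■■■■                    ┃     
      ┃■■■■■■■■■■                    ┃     
      ┗━━━━━━━━━━━━━━━━━━━━━━━━━━━━━━┛     
                                ┃          
                                ┃          
                                ┃          
                                ┃          
                                ┃          
                                ┃          
━━━━━━━━━━━━━━━━━━━━━━━━━━━━━━━━┛          
24-01-15 00:00:0░┃                         
24-01-15 00:00:0░┃                         
24-01-15 00:00:0░┃                         
24-01-15 00:00:1░┃                         


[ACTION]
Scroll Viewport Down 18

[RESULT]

████  ┃■■■■■■■■■■                    ┃     
□  █  ┃■■■■■■■■■■                    ┃     
□█ █  ┃■■■■■■■■■■                    ┃     
 █@█  ┃■■■■■■■■■■                    ┃     
   █  ┃■■■■■■■■■■                    ┃     
████  ┃■■■■■■■■■■                    ┃     
es: 0 ┃■■■■■■■■■■                    ┃     
      ┃■■■■■■■■■■                    ┃     
      ┗━━━━━━━━━━━━━━━━━━━━━━━━━━━━━━┛     
                                ┃          
                                ┃          
                                ┃          
                                ┃          
                                ┃          
                                ┃          
━━━━━━━━━━━━━━━━━━━━━━━━━━━━━━━━┛          
24-01-15 00:00:0░┃                         
24-01-15 00:00:0░┃                         
24-01-15 00:00:0░┃                         
24-01-15 00:00:1░┃                         
24-01-15 00:00:1▼┃                         
━━━━━━━━━━━━━━━━━┛                         


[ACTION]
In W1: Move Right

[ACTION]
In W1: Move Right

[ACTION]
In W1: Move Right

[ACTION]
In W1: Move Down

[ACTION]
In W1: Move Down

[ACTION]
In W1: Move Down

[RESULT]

████  ┃■■■■■■■■■■                    ┃     
□  █  ┃■■■■■■■■■■                    ┃     
□█ █  ┃■■■■■■■■■■                    ┃     
 █ █  ┃■■■■■■■■■■                    ┃     
  @█  ┃■■■■■■■■■■                    ┃     
████  ┃■■■■■■■■■■                    ┃     
es: 1 ┃■■■■■■■■■■                    ┃     
      ┃■■■■■■■■■■                    ┃     
      ┗━━━━━━━━━━━━━━━━━━━━━━━━━━━━━━┛     
                                ┃          
                                ┃          
                                ┃          
                                ┃          
                                ┃          
                                ┃          
━━━━━━━━━━━━━━━━━━━━━━━━━━━━━━━━┛          
24-01-15 00:00:0░┃                         
24-01-15 00:00:0░┃                         
24-01-15 00:00:0░┃                         
24-01-15 00:00:1░┃                         
24-01-15 00:00:1▼┃                         
━━━━━━━━━━━━━━━━━┛                         


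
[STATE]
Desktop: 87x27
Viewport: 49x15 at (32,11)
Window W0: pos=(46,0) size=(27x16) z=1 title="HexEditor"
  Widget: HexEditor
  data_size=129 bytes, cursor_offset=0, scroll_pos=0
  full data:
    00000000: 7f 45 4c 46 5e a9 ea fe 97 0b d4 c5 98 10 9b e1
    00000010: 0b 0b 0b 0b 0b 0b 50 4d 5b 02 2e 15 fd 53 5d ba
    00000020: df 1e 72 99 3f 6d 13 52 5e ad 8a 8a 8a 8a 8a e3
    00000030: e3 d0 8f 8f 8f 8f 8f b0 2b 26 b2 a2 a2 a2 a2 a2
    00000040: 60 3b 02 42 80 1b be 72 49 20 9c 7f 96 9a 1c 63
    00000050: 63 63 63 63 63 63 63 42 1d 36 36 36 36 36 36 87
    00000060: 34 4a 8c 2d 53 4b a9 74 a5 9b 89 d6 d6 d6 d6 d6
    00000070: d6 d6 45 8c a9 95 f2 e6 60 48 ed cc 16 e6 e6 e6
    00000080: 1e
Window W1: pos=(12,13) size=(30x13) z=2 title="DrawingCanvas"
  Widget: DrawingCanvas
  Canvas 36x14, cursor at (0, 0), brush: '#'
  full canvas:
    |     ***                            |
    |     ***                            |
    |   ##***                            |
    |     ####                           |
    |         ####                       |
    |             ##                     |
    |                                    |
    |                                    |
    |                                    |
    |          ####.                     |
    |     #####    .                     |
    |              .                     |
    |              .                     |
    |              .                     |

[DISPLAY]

              ┃00000080  1e             ┃        
              ┃                         ┃        
━━━━━━━━━┓    ┃                         ┃        
         ┃    ┃                         ┃        
─────────┨    ┗━━━━━━━━━━━━━━━━━━━━━━━━━┛        
         ┃                                       
         ┃                                       
         ┃                                       
         ┃                                       
         ┃                                       
         ┃                                       
         ┃                                       
         ┃                                       
         ┃                                       
━━━━━━━━━┛                                       


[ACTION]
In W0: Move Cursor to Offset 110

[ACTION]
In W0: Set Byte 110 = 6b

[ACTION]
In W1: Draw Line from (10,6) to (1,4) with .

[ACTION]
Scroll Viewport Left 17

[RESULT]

                               ┃00000080  1e     
                               ┃                 
━━━━━━━━━━━━━━━━━━━━━━━━━━┓    ┃                 
rawingCanvas              ┃    ┃                 
──────────────────────────┨    ┗━━━━━━━━━━━━━━━━━
   ***                    ┃                      
  .***                    ┃                      
 #.***                    ┃                      
  .####                   ┃                      
   .   ####               ┃                      
   .       ##             ┃                      
   .                      ┃                      
   .                      ┃                      
    .                     ┃                      
━━━━━━━━━━━━━━━━━━━━━━━━━━┛                      


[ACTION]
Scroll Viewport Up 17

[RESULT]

                               ┏━━━━━━━━━━━━━━━━━
                               ┃ HexEditor       
                               ┠─────────────────
                               ┃00000000  7f 45 4
                               ┃00000010  0b 0b 0
                               ┃00000020  df 1e 7
                               ┃00000030  e3 d0 8
                               ┃00000040  60 3b 0
                               ┃00000050  63 63 6
                               ┃00000060  34 4a 8
                               ┃00000070  d6 d6 4
                               ┃00000080  1e     
                               ┃                 
━━━━━━━━━━━━━━━━━━━━━━━━━━┓    ┃                 
rawingCanvas              ┃    ┃                 
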